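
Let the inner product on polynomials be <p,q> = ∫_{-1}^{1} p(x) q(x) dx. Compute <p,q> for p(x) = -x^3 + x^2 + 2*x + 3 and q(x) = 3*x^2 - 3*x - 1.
<p,q> = -34/15

Expand the product: p(x)·q(x) = -3*x^5 + 6*x^4 + 4*x^3 + 2*x^2 - 11*x - 3.
∫_{-1}^{1} of each monomial x^k gives [2/(k+1) if k even, 0 if k odd]. Integrating term-by-term (or equivalently evaluating the antiderivative F(x) = -x^6/2 + 6*x^5/5 + x^4 + 2*x^3/3 - 11*x^2/2 - 3*x at the endpoints):
  F(1) − F(−1) = -92/15 − (-58/15) = -34/15.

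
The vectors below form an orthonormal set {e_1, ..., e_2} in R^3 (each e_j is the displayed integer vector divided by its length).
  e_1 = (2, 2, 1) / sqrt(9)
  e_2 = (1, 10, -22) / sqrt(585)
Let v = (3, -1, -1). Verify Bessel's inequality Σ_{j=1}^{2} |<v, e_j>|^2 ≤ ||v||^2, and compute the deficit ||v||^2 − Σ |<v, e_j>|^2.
Σ |<v, e_j>|^2 = 18/13; ||v||^2 = 11; deficit = 125/13

Write each e_j = u_j / sqrt(<u_j, u_j>) where u_j is the displayed integer vector. Then <v, e_j> = <v, u_j> / sqrt(<u_j, u_j>), so |<v, e_j>|^2 = <v, u_j>^2 / <u_j, u_j>.
Coefficients: <v, e_1> = 3/sqrt(9), <v, e_2> = 15/sqrt(585).
Square and sum: Σ |<v, e_j>|^2 = 18/13.
Compute ||v||^2 = v·v = 11.
Deficit = 11 − 18/13 = 125/13 ≥ 0, confirming Bessel's inequality. (The deficit equals ||v − Σ <v,e_j> e_j||^2, the squared distance from v to span{e_j}.)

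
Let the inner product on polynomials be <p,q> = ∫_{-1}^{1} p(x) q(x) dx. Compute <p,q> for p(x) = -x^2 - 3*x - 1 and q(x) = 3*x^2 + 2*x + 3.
<p,q> = -76/5

Expand the product: p(x)·q(x) = -3*x^4 - 11*x^3 - 12*x^2 - 11*x - 3.
∫_{-1}^{1} of each monomial x^k gives [2/(k+1) if k even, 0 if k odd]. Integrating term-by-term (or equivalently evaluating the antiderivative F(x) = -3*x^5/5 - 11*x^4/4 - 4*x^3 - 11*x^2/2 - 3*x at the endpoints):
  F(1) − F(−1) = -317/20 − (-13/20) = -76/5.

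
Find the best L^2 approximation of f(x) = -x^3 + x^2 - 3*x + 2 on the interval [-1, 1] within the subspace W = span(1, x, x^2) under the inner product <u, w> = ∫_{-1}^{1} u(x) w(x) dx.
g(x) = x^2 - 18*x/5 + 2

The best approximation g ∈ W is the orthogonal projection of f onto W. Writing g = a_0 + a_1 x + a_2 x^2, the coefficients solve the normal equations G · a = b where
  G_{ij} = <φ_i, φ_j> and b_i = <f, φ_i>, with φ_0 = 1, φ_1 = x, φ_2 = x^2.
G =
  [2, 0, 2/3]
  [0, 2/3, 0]
  [2/3, 0, 2/5],
b = (14/3, -12/5, 26/15).
Solving gives a_0 = 2, a_1 = -18/5, a_2 = 1, so
  g(x) = x^2 - 18*x/5 + 2.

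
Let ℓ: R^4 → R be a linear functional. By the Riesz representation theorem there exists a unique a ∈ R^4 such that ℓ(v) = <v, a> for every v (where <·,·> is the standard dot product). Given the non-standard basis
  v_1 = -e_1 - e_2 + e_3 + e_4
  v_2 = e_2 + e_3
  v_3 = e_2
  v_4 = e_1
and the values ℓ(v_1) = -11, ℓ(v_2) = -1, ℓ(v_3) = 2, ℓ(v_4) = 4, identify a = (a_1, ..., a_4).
a = (4, 2, -3, -2)

Write a = (a_1, ..., a_4) in the standard basis. For each basis vector v_i, ℓ(v_i) = <v_i, a> is a linear equation in the a_j's. Collect the n equations into a matrix system V a = ℓ, where row i of V is v_i (expressed in the standard basis). Since V is invertible (lower-triangular with 1s on the diagonal, up to permutation), solve by back-substitution:
  V =
[[-1, -1, 1, 1],
 [0, 1, 1, 0],
 [0, 1, 0, 0],
 [1, 0, 0, 0]]
  V a = (-11, -1, 2, 4)
Solving gives a = (4, 2, -3, -2).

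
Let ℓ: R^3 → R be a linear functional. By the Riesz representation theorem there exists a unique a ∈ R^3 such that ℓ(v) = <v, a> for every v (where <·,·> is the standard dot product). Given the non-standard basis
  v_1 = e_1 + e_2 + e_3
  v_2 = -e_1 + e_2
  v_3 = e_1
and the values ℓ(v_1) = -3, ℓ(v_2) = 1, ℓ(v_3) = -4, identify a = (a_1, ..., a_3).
a = (-4, -3, 4)

Write a = (a_1, ..., a_3) in the standard basis. For each basis vector v_i, ℓ(v_i) = <v_i, a> is a linear equation in the a_j's. Collect the n equations into a matrix system V a = ℓ, where row i of V is v_i (expressed in the standard basis). Since V is invertible (lower-triangular with 1s on the diagonal, up to permutation), solve by back-substitution:
  V =
[[1, 1, 1],
 [-1, 1, 0],
 [1, 0, 0]]
  V a = (-3, 1, -4)
Solving gives a = (-4, -3, 4).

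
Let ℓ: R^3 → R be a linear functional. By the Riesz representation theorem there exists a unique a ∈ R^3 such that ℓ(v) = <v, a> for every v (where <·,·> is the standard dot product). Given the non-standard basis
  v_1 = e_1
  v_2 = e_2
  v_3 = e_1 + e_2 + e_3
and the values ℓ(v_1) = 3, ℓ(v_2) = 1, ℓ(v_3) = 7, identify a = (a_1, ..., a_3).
a = (3, 1, 3)

Write a = (a_1, ..., a_3) in the standard basis. For each basis vector v_i, ℓ(v_i) = <v_i, a> is a linear equation in the a_j's. Collect the n equations into a matrix system V a = ℓ, where row i of V is v_i (expressed in the standard basis). Since V is invertible (lower-triangular with 1s on the diagonal, up to permutation), solve by back-substitution:
  V =
[[1, 0, 0],
 [0, 1, 0],
 [1, 1, 1]]
  V a = (3, 1, 7)
Solving gives a = (3, 1, 3).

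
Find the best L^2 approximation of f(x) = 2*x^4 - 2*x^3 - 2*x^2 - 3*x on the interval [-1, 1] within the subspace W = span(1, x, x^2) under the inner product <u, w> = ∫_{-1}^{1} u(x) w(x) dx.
g(x) = -2*x^2/7 - 21*x/5 - 6/35

The best approximation g ∈ W is the orthogonal projection of f onto W. Writing g = a_0 + a_1 x + a_2 x^2, the coefficients solve the normal equations G · a = b where
  G_{ij} = <φ_i, φ_j> and b_i = <f, φ_i>, with φ_0 = 1, φ_1 = x, φ_2 = x^2.
G =
  [2, 0, 2/3]
  [0, 2/3, 0]
  [2/3, 0, 2/5],
b = (-8/15, -14/5, -8/35).
Solving gives a_0 = -6/35, a_1 = -21/5, a_2 = -2/7, so
  g(x) = -2*x^2/7 - 21*x/5 - 6/35.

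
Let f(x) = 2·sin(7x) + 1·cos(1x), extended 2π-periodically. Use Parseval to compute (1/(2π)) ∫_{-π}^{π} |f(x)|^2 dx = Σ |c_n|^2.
Σ |c_n|^2 = 5/2

Expand |f|^2 and use orthogonality of {sin(nx), cos(mx)} on [-π, π]:
  ∫_{-π}^{π} sin(nx)^2 dx = π, ∫ cos(mx)^2 dx = π, and cross terms integrate to 0.
So ∫_{-π}^{π} f(x)^2 dx = 2^2 · π + 1^2 · π = (4 + 1)π.
Divide by 2π: (4 + 1)/2 = 5/2.
By Parseval, this equals Σ |c_n|^2.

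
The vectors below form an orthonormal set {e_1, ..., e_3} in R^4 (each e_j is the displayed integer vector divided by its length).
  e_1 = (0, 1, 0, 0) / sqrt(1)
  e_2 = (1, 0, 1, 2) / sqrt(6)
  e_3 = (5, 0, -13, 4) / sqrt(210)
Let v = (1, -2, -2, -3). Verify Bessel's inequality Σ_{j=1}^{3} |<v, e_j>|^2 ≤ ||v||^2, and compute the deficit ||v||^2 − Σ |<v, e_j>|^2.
Σ |<v, e_j>|^2 = 486/35; ||v||^2 = 18; deficit = 144/35

Write each e_j = u_j / sqrt(<u_j, u_j>) where u_j is the displayed integer vector. Then <v, e_j> = <v, u_j> / sqrt(<u_j, u_j>), so |<v, e_j>|^2 = <v, u_j>^2 / <u_j, u_j>.
Coefficients: <v, e_1> = -2/sqrt(1), <v, e_2> = -7/sqrt(6), <v, e_3> = 19/sqrt(210).
Square and sum: Σ |<v, e_j>|^2 = 486/35.
Compute ||v||^2 = v·v = 18.
Deficit = 18 − 486/35 = 144/35 ≥ 0, confirming Bessel's inequality. (The deficit equals ||v − Σ <v,e_j> e_j||^2, the squared distance from v to span{e_j}.)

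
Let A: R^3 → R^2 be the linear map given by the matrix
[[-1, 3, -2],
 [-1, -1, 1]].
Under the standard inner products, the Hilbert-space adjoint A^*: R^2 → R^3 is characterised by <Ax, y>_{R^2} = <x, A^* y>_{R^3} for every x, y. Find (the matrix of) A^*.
A^* = A^T =
[[-1, -1],
 [3, -1],
 [-2, 1]]

For real matrices with standard dot products, the defining identity <Ax, y> = <x, A^* y> gives (Ax)^T y = x^T (A^*) y, i.e. x^T A^T y = x^T (A^*) y. Since this holds for all x, y, we must have A^* = A^T. Therefore
A^* =
[[-1, -1],
 [3, -1],
 [-2, 1]].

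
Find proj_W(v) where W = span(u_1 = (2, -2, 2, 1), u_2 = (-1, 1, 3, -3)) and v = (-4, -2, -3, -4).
proj_W(v) = (-601/259, 601/259, -397/259, -428/259)

Set up U = [u_1 | ... | u_2] ∈ R^(4×2). The projector onto W = col(U) is P = U (U^T U)^(-1) U^T.
Compute U^T U =
  [13, -1]
  [-1, 20],
and U^T v = (-14, 5).
Solve U^T U · c = U^T v for the coefficients: c = (-275/259, 51/259). The projection is proj_W(v) = U c.
Check: (v - proj_W(v)) · u_1 = 0  (should be 0).
Check: (v - proj_W(v)) · u_2 = 0  (should be 0).
Result: proj_W(v) = (-601/259, 601/259, -397/259, -428/259).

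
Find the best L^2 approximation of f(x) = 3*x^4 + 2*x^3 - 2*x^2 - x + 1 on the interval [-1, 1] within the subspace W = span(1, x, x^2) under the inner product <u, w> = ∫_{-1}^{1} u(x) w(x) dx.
g(x) = 4*x^2/7 + x/5 + 26/35

The best approximation g ∈ W is the orthogonal projection of f onto W. Writing g = a_0 + a_1 x + a_2 x^2, the coefficients solve the normal equations G · a = b where
  G_{ij} = <φ_i, φ_j> and b_i = <f, φ_i>, with φ_0 = 1, φ_1 = x, φ_2 = x^2.
G =
  [2, 0, 2/3]
  [0, 2/3, 0]
  [2/3, 0, 2/5],
b = (28/15, 2/15, 76/105).
Solving gives a_0 = 26/35, a_1 = 1/5, a_2 = 4/7, so
  g(x) = 4*x^2/7 + x/5 + 26/35.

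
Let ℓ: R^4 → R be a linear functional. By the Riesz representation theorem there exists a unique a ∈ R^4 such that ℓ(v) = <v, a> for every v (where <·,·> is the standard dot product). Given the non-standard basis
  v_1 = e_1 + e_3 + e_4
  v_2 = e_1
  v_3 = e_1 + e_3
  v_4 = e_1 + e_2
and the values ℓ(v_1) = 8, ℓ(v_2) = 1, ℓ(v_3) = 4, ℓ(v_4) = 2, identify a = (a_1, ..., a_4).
a = (1, 1, 3, 4)

Write a = (a_1, ..., a_4) in the standard basis. For each basis vector v_i, ℓ(v_i) = <v_i, a> is a linear equation in the a_j's. Collect the n equations into a matrix system V a = ℓ, where row i of V is v_i (expressed in the standard basis). Since V is invertible (lower-triangular with 1s on the diagonal, up to permutation), solve by back-substitution:
  V =
[[1, 0, 1, 1],
 [1, 0, 0, 0],
 [1, 0, 1, 0],
 [1, 1, 0, 0]]
  V a = (8, 1, 4, 2)
Solving gives a = (1, 1, 3, 4).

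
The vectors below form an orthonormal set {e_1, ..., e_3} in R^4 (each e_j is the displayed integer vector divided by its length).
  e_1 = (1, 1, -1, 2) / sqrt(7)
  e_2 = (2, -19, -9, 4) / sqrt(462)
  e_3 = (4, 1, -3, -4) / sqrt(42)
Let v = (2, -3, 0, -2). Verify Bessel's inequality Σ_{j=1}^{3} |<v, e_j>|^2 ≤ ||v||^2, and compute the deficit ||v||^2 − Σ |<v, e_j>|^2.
Σ |<v, e_j>|^2 = 1053/77; ||v||^2 = 17; deficit = 256/77

Write each e_j = u_j / sqrt(<u_j, u_j>) where u_j is the displayed integer vector. Then <v, e_j> = <v, u_j> / sqrt(<u_j, u_j>), so |<v, e_j>|^2 = <v, u_j>^2 / <u_j, u_j>.
Coefficients: <v, e_1> = -5/sqrt(7), <v, e_2> = 53/sqrt(462), <v, e_3> = 13/sqrt(42).
Square and sum: Σ |<v, e_j>|^2 = 1053/77.
Compute ||v||^2 = v·v = 17.
Deficit = 17 − 1053/77 = 256/77 ≥ 0, confirming Bessel's inequality. (The deficit equals ||v − Σ <v,e_j> e_j||^2, the squared distance from v to span{e_j}.)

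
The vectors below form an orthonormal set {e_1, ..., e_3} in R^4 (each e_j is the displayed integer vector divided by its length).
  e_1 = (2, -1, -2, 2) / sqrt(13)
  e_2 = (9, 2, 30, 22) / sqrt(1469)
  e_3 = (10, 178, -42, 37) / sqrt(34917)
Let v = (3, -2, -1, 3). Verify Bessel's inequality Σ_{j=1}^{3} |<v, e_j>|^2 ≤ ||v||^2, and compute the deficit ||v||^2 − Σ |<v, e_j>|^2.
Σ |<v, e_j>|^2 = 7082/309; ||v||^2 = 23; deficit = 25/309

Write each e_j = u_j / sqrt(<u_j, u_j>) where u_j is the displayed integer vector. Then <v, e_j> = <v, u_j> / sqrt(<u_j, u_j>), so |<v, e_j>|^2 = <v, u_j>^2 / <u_j, u_j>.
Coefficients: <v, e_1> = 16/sqrt(13), <v, e_2> = 59/sqrt(1469), <v, e_3> = -173/sqrt(34917).
Square and sum: Σ |<v, e_j>|^2 = 7082/309.
Compute ||v||^2 = v·v = 23.
Deficit = 23 − 7082/309 = 25/309 ≥ 0, confirming Bessel's inequality. (The deficit equals ||v − Σ <v,e_j> e_j||^2, the squared distance from v to span{e_j}.)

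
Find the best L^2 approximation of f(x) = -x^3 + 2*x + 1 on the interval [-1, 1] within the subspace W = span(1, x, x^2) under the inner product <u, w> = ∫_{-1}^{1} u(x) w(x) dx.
g(x) = 7*x/5 + 1

The best approximation g ∈ W is the orthogonal projection of f onto W. Writing g = a_0 + a_1 x + a_2 x^2, the coefficients solve the normal equations G · a = b where
  G_{ij} = <φ_i, φ_j> and b_i = <f, φ_i>, with φ_0 = 1, φ_1 = x, φ_2 = x^2.
G =
  [2, 0, 2/3]
  [0, 2/3, 0]
  [2/3, 0, 2/5],
b = (2, 14/15, 2/3).
Solving gives a_0 = 1, a_1 = 7/5, a_2 = 0, so
  g(x) = 7*x/5 + 1.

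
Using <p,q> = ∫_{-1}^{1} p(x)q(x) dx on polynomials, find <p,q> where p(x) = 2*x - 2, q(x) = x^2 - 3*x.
<p,q> = -16/3

Expand the product: p(x)·q(x) = 2*x^3 - 8*x^2 + 6*x.
∫_{-1}^{1} of each monomial x^k gives [2/(k+1) if k even, 0 if k odd]. Integrating term-by-term (or equivalently evaluating the antiderivative F(x) = x^4/2 - 8*x^3/3 + 3*x^2 at the endpoints):
  F(1) − F(−1) = 5/6 − (37/6) = -16/3.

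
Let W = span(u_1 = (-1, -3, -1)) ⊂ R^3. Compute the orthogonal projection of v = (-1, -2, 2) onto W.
proj_W(v) = (-5/11, -15/11, -5/11)

Set up U = [u_1 | ... | u_1] ∈ R^(3×1). The projector onto W = col(U) is P = U (U^T U)^(-1) U^T.
Compute U^T U =
  [11],
and U^T v = (5).
Solve U^T U · c = U^T v for the coefficients: c = (5/11). The projection is proj_W(v) = U c.
Check: (v - proj_W(v)) · u_1 = 0  (should be 0).
Result: proj_W(v) = (-5/11, -15/11, -5/11).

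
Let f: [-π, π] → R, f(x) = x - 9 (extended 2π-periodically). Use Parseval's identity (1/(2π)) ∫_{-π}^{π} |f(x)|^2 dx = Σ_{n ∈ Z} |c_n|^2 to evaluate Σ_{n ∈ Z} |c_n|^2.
Σ |c_n|^2 = π^2/3 + 81

Expand and integrate term by term over [-π, π]:
  ∫ (x)^2 dx = 1·(2π^3/3); ∫ 2·1·(-9)·x dx = 0 (odd integrand); ∫ (-9)^2 dx = 81·2π.
So (1/(2π)) ∫_{-π}^{π} (x - 9)^2 dx = 1π^2/3 + 81 = π^2/3 + 81.
Parseval ⇒ Σ |c_n|^2 = π^2/3 + 81.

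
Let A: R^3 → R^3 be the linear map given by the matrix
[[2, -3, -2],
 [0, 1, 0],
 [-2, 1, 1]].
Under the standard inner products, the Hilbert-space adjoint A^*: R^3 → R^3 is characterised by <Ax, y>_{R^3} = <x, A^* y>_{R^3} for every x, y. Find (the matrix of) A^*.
A^* = A^T =
[[2, 0, -2],
 [-3, 1, 1],
 [-2, 0, 1]]

For real matrices with standard dot products, the defining identity <Ax, y> = <x, A^* y> gives (Ax)^T y = x^T (A^*) y, i.e. x^T A^T y = x^T (A^*) y. Since this holds for all x, y, we must have A^* = A^T. Therefore
A^* =
[[2, 0, -2],
 [-3, 1, 1],
 [-2, 0, 1]].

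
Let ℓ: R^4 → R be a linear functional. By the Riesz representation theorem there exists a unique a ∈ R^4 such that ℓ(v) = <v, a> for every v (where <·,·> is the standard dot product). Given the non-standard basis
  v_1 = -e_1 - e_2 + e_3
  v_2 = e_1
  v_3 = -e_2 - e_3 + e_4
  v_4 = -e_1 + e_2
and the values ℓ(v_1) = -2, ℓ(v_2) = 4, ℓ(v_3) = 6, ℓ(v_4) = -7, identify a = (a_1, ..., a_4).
a = (4, -3, -1, 2)

Write a = (a_1, ..., a_4) in the standard basis. For each basis vector v_i, ℓ(v_i) = <v_i, a> is a linear equation in the a_j's. Collect the n equations into a matrix system V a = ℓ, where row i of V is v_i (expressed in the standard basis). Since V is invertible (lower-triangular with 1s on the diagonal, up to permutation), solve by back-substitution:
  V =
[[-1, -1, 1, 0],
 [1, 0, 0, 0],
 [0, -1, -1, 1],
 [-1, 1, 0, 0]]
  V a = (-2, 4, 6, -7)
Solving gives a = (4, -3, -1, 2).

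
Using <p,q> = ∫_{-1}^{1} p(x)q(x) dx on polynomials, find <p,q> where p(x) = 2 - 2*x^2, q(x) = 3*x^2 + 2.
<p,q> = 104/15

Expand the product: p(x)·q(x) = -6*x^4 + 2*x^2 + 4.
∫_{-1}^{1} of each monomial x^k gives [2/(k+1) if k even, 0 if k odd]. Integrating term-by-term (or equivalently evaluating the antiderivative F(x) = -6*x^5/5 + 2*x^3/3 + 4*x at the endpoints):
  F(1) − F(−1) = 52/15 − (-52/15) = 104/15.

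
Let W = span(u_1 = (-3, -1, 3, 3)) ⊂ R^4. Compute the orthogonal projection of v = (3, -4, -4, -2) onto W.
proj_W(v) = (69/28, 23/28, -69/28, -69/28)

Set up U = [u_1 | ... | u_1] ∈ R^(4×1). The projector onto W = col(U) is P = U (U^T U)^(-1) U^T.
Compute U^T U =
  [28],
and U^T v = (-23).
Solve U^T U · c = U^T v for the coefficients: c = (-23/28). The projection is proj_W(v) = U c.
Check: (v - proj_W(v)) · u_1 = 0  (should be 0).
Result: proj_W(v) = (69/28, 23/28, -69/28, -69/28).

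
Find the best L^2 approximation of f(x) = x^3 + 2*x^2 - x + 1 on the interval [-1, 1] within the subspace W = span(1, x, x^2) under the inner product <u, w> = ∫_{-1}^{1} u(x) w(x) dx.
g(x) = 2*x^2 - 2*x/5 + 1

The best approximation g ∈ W is the orthogonal projection of f onto W. Writing g = a_0 + a_1 x + a_2 x^2, the coefficients solve the normal equations G · a = b where
  G_{ij} = <φ_i, φ_j> and b_i = <f, φ_i>, with φ_0 = 1, φ_1 = x, φ_2 = x^2.
G =
  [2, 0, 2/3]
  [0, 2/3, 0]
  [2/3, 0, 2/5],
b = (10/3, -4/15, 22/15).
Solving gives a_0 = 1, a_1 = -2/5, a_2 = 2, so
  g(x) = 2*x^2 - 2*x/5 + 1.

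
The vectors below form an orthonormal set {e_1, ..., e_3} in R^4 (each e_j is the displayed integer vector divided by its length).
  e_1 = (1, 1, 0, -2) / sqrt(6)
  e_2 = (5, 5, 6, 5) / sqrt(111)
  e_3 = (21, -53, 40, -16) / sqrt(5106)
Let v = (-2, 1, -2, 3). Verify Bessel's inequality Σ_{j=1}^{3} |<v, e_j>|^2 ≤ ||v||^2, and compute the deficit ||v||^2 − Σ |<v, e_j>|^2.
Σ |<v, e_j>|^2 = 1238/69; ||v||^2 = 18; deficit = 4/69

Write each e_j = u_j / sqrt(<u_j, u_j>) where u_j is the displayed integer vector. Then <v, e_j> = <v, u_j> / sqrt(<u_j, u_j>), so |<v, e_j>|^2 = <v, u_j>^2 / <u_j, u_j>.
Coefficients: <v, e_1> = -7/sqrt(6), <v, e_2> = -2/sqrt(111), <v, e_3> = -223/sqrt(5106).
Square and sum: Σ |<v, e_j>|^2 = 1238/69.
Compute ||v||^2 = v·v = 18.
Deficit = 18 − 1238/69 = 4/69 ≥ 0, confirming Bessel's inequality. (The deficit equals ||v − Σ <v,e_j> e_j||^2, the squared distance from v to span{e_j}.)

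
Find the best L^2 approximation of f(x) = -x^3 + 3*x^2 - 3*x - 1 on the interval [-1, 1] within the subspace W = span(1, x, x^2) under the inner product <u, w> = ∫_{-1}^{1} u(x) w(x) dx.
g(x) = 3*x^2 - 18*x/5 - 1

The best approximation g ∈ W is the orthogonal projection of f onto W. Writing g = a_0 + a_1 x + a_2 x^2, the coefficients solve the normal equations G · a = b where
  G_{ij} = <φ_i, φ_j> and b_i = <f, φ_i>, with φ_0 = 1, φ_1 = x, φ_2 = x^2.
G =
  [2, 0, 2/3]
  [0, 2/3, 0]
  [2/3, 0, 2/5],
b = (0, -12/5, 8/15).
Solving gives a_0 = -1, a_1 = -18/5, a_2 = 3, so
  g(x) = 3*x^2 - 18*x/5 - 1.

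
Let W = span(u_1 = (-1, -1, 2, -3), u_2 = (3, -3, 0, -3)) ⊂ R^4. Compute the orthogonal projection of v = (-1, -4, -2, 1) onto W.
proj_W(v) = (4/3, -2/3, -2/3, 0)

Set up U = [u_1 | ... | u_2] ∈ R^(4×2). The projector onto W = col(U) is P = U (U^T U)^(-1) U^T.
Compute U^T U =
  [15, 9]
  [9, 27],
and U^T v = (-2, 6).
Solve U^T U · c = U^T v for the coefficients: c = (-1/3, 1/3). The projection is proj_W(v) = U c.
Check: (v - proj_W(v)) · u_1 = 0  (should be 0).
Check: (v - proj_W(v)) · u_2 = 0  (should be 0).
Result: proj_W(v) = (4/3, -2/3, -2/3, 0).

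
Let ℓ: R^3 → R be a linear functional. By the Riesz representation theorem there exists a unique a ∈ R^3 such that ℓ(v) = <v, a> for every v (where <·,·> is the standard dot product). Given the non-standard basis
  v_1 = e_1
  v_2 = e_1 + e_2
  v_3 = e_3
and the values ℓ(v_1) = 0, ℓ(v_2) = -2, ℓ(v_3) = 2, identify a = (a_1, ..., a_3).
a = (0, -2, 2)

Write a = (a_1, ..., a_3) in the standard basis. For each basis vector v_i, ℓ(v_i) = <v_i, a> is a linear equation in the a_j's. Collect the n equations into a matrix system V a = ℓ, where row i of V is v_i (expressed in the standard basis). Since V is invertible (lower-triangular with 1s on the diagonal, up to permutation), solve by back-substitution:
  V =
[[1, 0, 0],
 [1, 1, 0],
 [0, 0, 1]]
  V a = (0, -2, 2)
Solving gives a = (0, -2, 2).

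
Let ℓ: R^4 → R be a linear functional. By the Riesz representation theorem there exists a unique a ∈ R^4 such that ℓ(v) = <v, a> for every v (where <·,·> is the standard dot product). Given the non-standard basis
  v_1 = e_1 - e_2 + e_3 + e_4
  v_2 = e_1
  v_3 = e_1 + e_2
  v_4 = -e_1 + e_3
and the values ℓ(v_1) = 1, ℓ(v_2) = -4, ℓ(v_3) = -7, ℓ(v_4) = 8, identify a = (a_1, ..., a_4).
a = (-4, -3, 4, -2)

Write a = (a_1, ..., a_4) in the standard basis. For each basis vector v_i, ℓ(v_i) = <v_i, a> is a linear equation in the a_j's. Collect the n equations into a matrix system V a = ℓ, where row i of V is v_i (expressed in the standard basis). Since V is invertible (lower-triangular with 1s on the diagonal, up to permutation), solve by back-substitution:
  V =
[[1, -1, 1, 1],
 [1, 0, 0, 0],
 [1, 1, 0, 0],
 [-1, 0, 1, 0]]
  V a = (1, -4, -7, 8)
Solving gives a = (-4, -3, 4, -2).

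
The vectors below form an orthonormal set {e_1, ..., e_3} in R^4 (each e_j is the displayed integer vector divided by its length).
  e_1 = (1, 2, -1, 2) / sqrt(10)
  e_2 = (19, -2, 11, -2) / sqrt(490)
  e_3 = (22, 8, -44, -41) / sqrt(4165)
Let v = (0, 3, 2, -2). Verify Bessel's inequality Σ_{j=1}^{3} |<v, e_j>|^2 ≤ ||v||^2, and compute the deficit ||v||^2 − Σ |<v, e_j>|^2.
Σ |<v, e_j>|^2 = 76/85; ||v||^2 = 17; deficit = 1369/85

Write each e_j = u_j / sqrt(<u_j, u_j>) where u_j is the displayed integer vector. Then <v, e_j> = <v, u_j> / sqrt(<u_j, u_j>), so |<v, e_j>|^2 = <v, u_j>^2 / <u_j, u_j>.
Coefficients: <v, e_1> = 0/sqrt(10), <v, e_2> = 20/sqrt(490), <v, e_3> = 18/sqrt(4165).
Square and sum: Σ |<v, e_j>|^2 = 76/85.
Compute ||v||^2 = v·v = 17.
Deficit = 17 − 76/85 = 1369/85 ≥ 0, confirming Bessel's inequality. (The deficit equals ||v − Σ <v,e_j> e_j||^2, the squared distance from v to span{e_j}.)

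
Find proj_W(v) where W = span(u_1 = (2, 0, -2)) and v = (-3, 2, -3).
proj_W(v) = (0, 0, 0)

Set up U = [u_1 | ... | u_1] ∈ R^(3×1). The projector onto W = col(U) is P = U (U^T U)^(-1) U^T.
Compute U^T U =
  [8],
and U^T v = (0).
Solve U^T U · c = U^T v for the coefficients: c = (0). The projection is proj_W(v) = U c.
Check: (v - proj_W(v)) · u_1 = 0  (should be 0).
Result: proj_W(v) = (0, 0, 0).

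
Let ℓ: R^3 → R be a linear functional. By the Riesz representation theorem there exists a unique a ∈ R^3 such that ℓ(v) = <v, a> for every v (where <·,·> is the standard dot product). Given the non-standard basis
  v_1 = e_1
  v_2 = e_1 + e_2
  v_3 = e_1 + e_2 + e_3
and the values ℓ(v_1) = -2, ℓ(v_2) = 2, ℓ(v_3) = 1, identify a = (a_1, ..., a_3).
a = (-2, 4, -1)

Write a = (a_1, ..., a_3) in the standard basis. For each basis vector v_i, ℓ(v_i) = <v_i, a> is a linear equation in the a_j's. Collect the n equations into a matrix system V a = ℓ, where row i of V is v_i (expressed in the standard basis). Since V is invertible (lower-triangular with 1s on the diagonal, up to permutation), solve by back-substitution:
  V =
[[1, 0, 0],
 [1, 1, 0],
 [1, 1, 1]]
  V a = (-2, 2, 1)
Solving gives a = (-2, 4, -1).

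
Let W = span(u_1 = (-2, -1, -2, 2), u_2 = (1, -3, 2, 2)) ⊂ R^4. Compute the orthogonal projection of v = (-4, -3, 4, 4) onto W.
proj_W(v) = (-92/233, -963/233, 170/233, 878/233)

Set up U = [u_1 | ... | u_2] ∈ R^(4×2). The projector onto W = col(U) is P = U (U^T U)^(-1) U^T.
Compute U^T U =
  [13, 1]
  [1, 18],
and U^T v = (11, 21).
Solve U^T U · c = U^T v for the coefficients: c = (177/233, 262/233). The projection is proj_W(v) = U c.
Check: (v - proj_W(v)) · u_1 = 0  (should be 0).
Check: (v - proj_W(v)) · u_2 = 0  (should be 0).
Result: proj_W(v) = (-92/233, -963/233, 170/233, 878/233).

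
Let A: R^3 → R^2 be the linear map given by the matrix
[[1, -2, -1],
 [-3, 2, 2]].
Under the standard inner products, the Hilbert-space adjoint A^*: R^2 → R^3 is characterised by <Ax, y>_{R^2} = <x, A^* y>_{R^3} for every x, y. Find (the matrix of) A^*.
A^* = A^T =
[[1, -3],
 [-2, 2],
 [-1, 2]]

For real matrices with standard dot products, the defining identity <Ax, y> = <x, A^* y> gives (Ax)^T y = x^T (A^*) y, i.e. x^T A^T y = x^T (A^*) y. Since this holds for all x, y, we must have A^* = A^T. Therefore
A^* =
[[1, -3],
 [-2, 2],
 [-1, 2]].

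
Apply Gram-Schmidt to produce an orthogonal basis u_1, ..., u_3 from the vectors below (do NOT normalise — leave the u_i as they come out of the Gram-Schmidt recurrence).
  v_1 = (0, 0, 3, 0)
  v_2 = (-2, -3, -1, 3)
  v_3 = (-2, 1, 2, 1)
Orthogonal basis:
  u_1 = (0, 0, 3, 0)
  u_2 = (-2, -3, 0, 3)
  u_3 = (-18/11, 17/11, 0, 5/11)

Apply the Gram-Schmidt recurrence
  u_1 = v_1
  u_i = v_i − Σ_{j<i} ((v_i · u_j) / (u_j · u_j)) · u_j.

Step by step this gives:
  u_1 = (0, 0, 3, 0)
  u_2 = (-2, -3, 0, 3)
  u_3 = (-18/11, 17/11, 0, 5/11)

Orthogonality check:
  u_2 · u_1 = 0 (should be 0)
  u_3 · u_1 = 0 (should be 0)
  u_3 · u_2 = 0 (should be 0)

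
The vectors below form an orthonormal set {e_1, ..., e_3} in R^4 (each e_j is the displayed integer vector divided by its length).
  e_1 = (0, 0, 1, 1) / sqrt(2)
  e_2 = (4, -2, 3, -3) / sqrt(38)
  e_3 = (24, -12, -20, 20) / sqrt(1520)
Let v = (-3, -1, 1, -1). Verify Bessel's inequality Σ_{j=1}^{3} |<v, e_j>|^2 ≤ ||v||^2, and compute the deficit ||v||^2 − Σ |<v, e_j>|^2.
Σ |<v, e_j>|^2 = 7; ||v||^2 = 12; deficit = 5

Write each e_j = u_j / sqrt(<u_j, u_j>) where u_j is the displayed integer vector. Then <v, e_j> = <v, u_j> / sqrt(<u_j, u_j>), so |<v, e_j>|^2 = <v, u_j>^2 / <u_j, u_j>.
Coefficients: <v, e_1> = 0/sqrt(2), <v, e_2> = -4/sqrt(38), <v, e_3> = -100/sqrt(1520).
Square and sum: Σ |<v, e_j>|^2 = 7.
Compute ||v||^2 = v·v = 12.
Deficit = 12 − 7 = 5 ≥ 0, confirming Bessel's inequality. (The deficit equals ||v − Σ <v,e_j> e_j||^2, the squared distance from v to span{e_j}.)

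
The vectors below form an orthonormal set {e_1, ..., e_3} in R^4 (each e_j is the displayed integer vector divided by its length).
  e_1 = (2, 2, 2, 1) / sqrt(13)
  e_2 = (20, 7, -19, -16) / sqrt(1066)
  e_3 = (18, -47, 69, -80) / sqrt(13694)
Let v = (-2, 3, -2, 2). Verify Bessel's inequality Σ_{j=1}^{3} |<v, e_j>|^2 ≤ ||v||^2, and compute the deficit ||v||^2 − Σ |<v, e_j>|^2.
Σ |<v, e_j>|^2 = 2778/167; ||v||^2 = 21; deficit = 729/167

Write each e_j = u_j / sqrt(<u_j, u_j>) where u_j is the displayed integer vector. Then <v, e_j> = <v, u_j> / sqrt(<u_j, u_j>), so |<v, e_j>|^2 = <v, u_j>^2 / <u_j, u_j>.
Coefficients: <v, e_1> = 0/sqrt(13), <v, e_2> = -13/sqrt(1066), <v, e_3> = -475/sqrt(13694).
Square and sum: Σ |<v, e_j>|^2 = 2778/167.
Compute ||v||^2 = v·v = 21.
Deficit = 21 − 2778/167 = 729/167 ≥ 0, confirming Bessel's inequality. (The deficit equals ||v − Σ <v,e_j> e_j||^2, the squared distance from v to span{e_j}.)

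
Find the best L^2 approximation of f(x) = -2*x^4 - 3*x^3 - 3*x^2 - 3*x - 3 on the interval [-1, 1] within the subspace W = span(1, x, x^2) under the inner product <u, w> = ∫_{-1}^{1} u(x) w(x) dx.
g(x) = -33*x^2/7 - 24*x/5 - 99/35

The best approximation g ∈ W is the orthogonal projection of f onto W. Writing g = a_0 + a_1 x + a_2 x^2, the coefficients solve the normal equations G · a = b where
  G_{ij} = <φ_i, φ_j> and b_i = <f, φ_i>, with φ_0 = 1, φ_1 = x, φ_2 = x^2.
G =
  [2, 0, 2/3]
  [0, 2/3, 0]
  [2/3, 0, 2/5],
b = (-44/5, -16/5, -132/35).
Solving gives a_0 = -99/35, a_1 = -24/5, a_2 = -33/7, so
  g(x) = -33*x^2/7 - 24*x/5 - 99/35.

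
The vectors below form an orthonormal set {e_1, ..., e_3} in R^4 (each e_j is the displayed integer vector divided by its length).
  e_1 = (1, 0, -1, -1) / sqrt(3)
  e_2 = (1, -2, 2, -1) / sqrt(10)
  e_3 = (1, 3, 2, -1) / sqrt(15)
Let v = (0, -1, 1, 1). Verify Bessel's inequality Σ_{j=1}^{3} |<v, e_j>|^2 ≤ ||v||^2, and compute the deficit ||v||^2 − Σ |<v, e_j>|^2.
Σ |<v, e_j>|^2 = 5/2; ||v||^2 = 3; deficit = 1/2

Write each e_j = u_j / sqrt(<u_j, u_j>) where u_j is the displayed integer vector. Then <v, e_j> = <v, u_j> / sqrt(<u_j, u_j>), so |<v, e_j>|^2 = <v, u_j>^2 / <u_j, u_j>.
Coefficients: <v, e_1> = -2/sqrt(3), <v, e_2> = 3/sqrt(10), <v, e_3> = -2/sqrt(15).
Square and sum: Σ |<v, e_j>|^2 = 5/2.
Compute ||v||^2 = v·v = 3.
Deficit = 3 − 5/2 = 1/2 ≥ 0, confirming Bessel's inequality. (The deficit equals ||v − Σ <v,e_j> e_j||^2, the squared distance from v to span{e_j}.)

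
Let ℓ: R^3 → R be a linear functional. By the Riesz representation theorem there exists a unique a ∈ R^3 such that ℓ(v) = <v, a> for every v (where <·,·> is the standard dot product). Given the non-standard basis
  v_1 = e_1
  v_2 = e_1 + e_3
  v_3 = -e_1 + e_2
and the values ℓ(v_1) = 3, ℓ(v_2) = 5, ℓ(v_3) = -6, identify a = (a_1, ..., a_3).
a = (3, -3, 2)

Write a = (a_1, ..., a_3) in the standard basis. For each basis vector v_i, ℓ(v_i) = <v_i, a> is a linear equation in the a_j's. Collect the n equations into a matrix system V a = ℓ, where row i of V is v_i (expressed in the standard basis). Since V is invertible (lower-triangular with 1s on the diagonal, up to permutation), solve by back-substitution:
  V =
[[1, 0, 0],
 [1, 0, 1],
 [-1, 1, 0]]
  V a = (3, 5, -6)
Solving gives a = (3, -3, 2).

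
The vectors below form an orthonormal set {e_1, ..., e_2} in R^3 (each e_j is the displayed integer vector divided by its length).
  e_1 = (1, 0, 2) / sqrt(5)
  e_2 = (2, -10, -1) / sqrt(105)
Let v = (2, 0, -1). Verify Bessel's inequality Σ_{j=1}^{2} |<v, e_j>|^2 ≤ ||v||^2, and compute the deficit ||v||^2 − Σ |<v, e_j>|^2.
Σ |<v, e_j>|^2 = 5/21; ||v||^2 = 5; deficit = 100/21

Write each e_j = u_j / sqrt(<u_j, u_j>) where u_j is the displayed integer vector. Then <v, e_j> = <v, u_j> / sqrt(<u_j, u_j>), so |<v, e_j>|^2 = <v, u_j>^2 / <u_j, u_j>.
Coefficients: <v, e_1> = 0/sqrt(5), <v, e_2> = 5/sqrt(105).
Square and sum: Σ |<v, e_j>|^2 = 5/21.
Compute ||v||^2 = v·v = 5.
Deficit = 5 − 5/21 = 100/21 ≥ 0, confirming Bessel's inequality. (The deficit equals ||v − Σ <v,e_j> e_j||^2, the squared distance from v to span{e_j}.)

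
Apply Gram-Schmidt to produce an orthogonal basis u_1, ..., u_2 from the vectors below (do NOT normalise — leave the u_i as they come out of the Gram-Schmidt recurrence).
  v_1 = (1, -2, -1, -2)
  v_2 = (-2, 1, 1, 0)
Orthogonal basis:
  u_1 = (1, -2, -1, -2)
  u_2 = (-3/2, 0, 1/2, -1)

Apply the Gram-Schmidt recurrence
  u_1 = v_1
  u_i = v_i − Σ_{j<i} ((v_i · u_j) / (u_j · u_j)) · u_j.

Step by step this gives:
  u_1 = (1, -2, -1, -2)
  u_2 = (-3/2, 0, 1/2, -1)

Orthogonality check:
  u_2 · u_1 = 0 (should be 0)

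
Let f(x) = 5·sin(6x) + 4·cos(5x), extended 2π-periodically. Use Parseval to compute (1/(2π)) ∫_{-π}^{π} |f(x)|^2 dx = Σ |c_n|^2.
Σ |c_n|^2 = 41/2

Expand |f|^2 and use orthogonality of {sin(nx), cos(mx)} on [-π, π]:
  ∫_{-π}^{π} sin(nx)^2 dx = π, ∫ cos(mx)^2 dx = π, and cross terms integrate to 0.
So ∫_{-π}^{π} f(x)^2 dx = 5^2 · π + 4^2 · π = (25 + 16)π.
Divide by 2π: (25 + 16)/2 = 41/2.
By Parseval, this equals Σ |c_n|^2.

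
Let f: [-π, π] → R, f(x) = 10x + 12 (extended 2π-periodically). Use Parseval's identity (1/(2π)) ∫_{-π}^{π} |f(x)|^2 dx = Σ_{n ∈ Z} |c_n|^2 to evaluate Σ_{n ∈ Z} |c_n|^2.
Σ |c_n|^2 = 100π^2/3 + 144

Expand and integrate term by term over [-π, π]:
  ∫ (10x)^2 dx = 100·(2π^3/3); ∫ 2·10·(12)·x dx = 0 (odd integrand); ∫ 12^2 dx = 144·2π.
So (1/(2π)) ∫_{-π}^{π} (10x + 12)^2 dx = 100π^2/3 + 144 = 100π^2/3 + 144.
Parseval ⇒ Σ |c_n|^2 = 100π^2/3 + 144.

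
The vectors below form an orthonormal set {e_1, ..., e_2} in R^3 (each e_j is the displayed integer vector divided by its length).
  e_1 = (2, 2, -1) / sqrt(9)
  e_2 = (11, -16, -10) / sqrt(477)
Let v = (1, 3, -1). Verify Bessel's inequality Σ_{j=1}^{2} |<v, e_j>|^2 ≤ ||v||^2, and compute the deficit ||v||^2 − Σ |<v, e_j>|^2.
Σ |<v, e_j>|^2 = 558/53; ||v||^2 = 11; deficit = 25/53

Write each e_j = u_j / sqrt(<u_j, u_j>) where u_j is the displayed integer vector. Then <v, e_j> = <v, u_j> / sqrt(<u_j, u_j>), so |<v, e_j>|^2 = <v, u_j>^2 / <u_j, u_j>.
Coefficients: <v, e_1> = 9/sqrt(9), <v, e_2> = -27/sqrt(477).
Square and sum: Σ |<v, e_j>|^2 = 558/53.
Compute ||v||^2 = v·v = 11.
Deficit = 11 − 558/53 = 25/53 ≥ 0, confirming Bessel's inequality. (The deficit equals ||v − Σ <v,e_j> e_j||^2, the squared distance from v to span{e_j}.)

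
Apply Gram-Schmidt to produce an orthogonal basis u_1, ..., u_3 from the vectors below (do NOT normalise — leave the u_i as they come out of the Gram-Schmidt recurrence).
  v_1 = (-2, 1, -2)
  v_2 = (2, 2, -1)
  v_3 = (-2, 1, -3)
Orthogonal basis:
  u_1 = (-2, 1, -2)
  u_2 = (2, 2, -1)
  u_3 = (2/9, -4/9, -4/9)

Apply the Gram-Schmidt recurrence
  u_1 = v_1
  u_i = v_i − Σ_{j<i} ((v_i · u_j) / (u_j · u_j)) · u_j.

Step by step this gives:
  u_1 = (-2, 1, -2)
  u_2 = (2, 2, -1)
  u_3 = (2/9, -4/9, -4/9)

Orthogonality check:
  u_2 · u_1 = 0 (should be 0)
  u_3 · u_1 = 0 (should be 0)
  u_3 · u_2 = 0 (should be 0)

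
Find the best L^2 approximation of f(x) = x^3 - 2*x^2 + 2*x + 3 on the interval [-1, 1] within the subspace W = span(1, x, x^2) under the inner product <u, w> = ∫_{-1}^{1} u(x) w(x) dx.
g(x) = -2*x^2 + 13*x/5 + 3

The best approximation g ∈ W is the orthogonal projection of f onto W. Writing g = a_0 + a_1 x + a_2 x^2, the coefficients solve the normal equations G · a = b where
  G_{ij} = <φ_i, φ_j> and b_i = <f, φ_i>, with φ_0 = 1, φ_1 = x, φ_2 = x^2.
G =
  [2, 0, 2/3]
  [0, 2/3, 0]
  [2/3, 0, 2/5],
b = (14/3, 26/15, 6/5).
Solving gives a_0 = 3, a_1 = 13/5, a_2 = -2, so
  g(x) = -2*x^2 + 13*x/5 + 3.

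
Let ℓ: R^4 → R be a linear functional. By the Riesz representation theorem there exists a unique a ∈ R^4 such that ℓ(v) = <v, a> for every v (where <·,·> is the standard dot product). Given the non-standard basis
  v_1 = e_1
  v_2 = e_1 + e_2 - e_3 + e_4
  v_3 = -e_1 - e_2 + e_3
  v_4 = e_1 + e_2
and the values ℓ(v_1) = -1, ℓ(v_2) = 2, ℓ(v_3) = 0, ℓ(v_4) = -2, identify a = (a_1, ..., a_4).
a = (-1, -1, -2, 2)

Write a = (a_1, ..., a_4) in the standard basis. For each basis vector v_i, ℓ(v_i) = <v_i, a> is a linear equation in the a_j's. Collect the n equations into a matrix system V a = ℓ, where row i of V is v_i (expressed in the standard basis). Since V is invertible (lower-triangular with 1s on the diagonal, up to permutation), solve by back-substitution:
  V =
[[1, 0, 0, 0],
 [1, 1, -1, 1],
 [-1, -1, 1, 0],
 [1, 1, 0, 0]]
  V a = (-1, 2, 0, -2)
Solving gives a = (-1, -1, -2, 2).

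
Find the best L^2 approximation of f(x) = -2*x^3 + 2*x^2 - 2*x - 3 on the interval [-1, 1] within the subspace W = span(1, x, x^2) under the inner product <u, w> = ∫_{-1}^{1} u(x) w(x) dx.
g(x) = 2*x^2 - 16*x/5 - 3

The best approximation g ∈ W is the orthogonal projection of f onto W. Writing g = a_0 + a_1 x + a_2 x^2, the coefficients solve the normal equations G · a = b where
  G_{ij} = <φ_i, φ_j> and b_i = <f, φ_i>, with φ_0 = 1, φ_1 = x, φ_2 = x^2.
G =
  [2, 0, 2/3]
  [0, 2/3, 0]
  [2/3, 0, 2/5],
b = (-14/3, -32/15, -6/5).
Solving gives a_0 = -3, a_1 = -16/5, a_2 = 2, so
  g(x) = 2*x^2 - 16*x/5 - 3.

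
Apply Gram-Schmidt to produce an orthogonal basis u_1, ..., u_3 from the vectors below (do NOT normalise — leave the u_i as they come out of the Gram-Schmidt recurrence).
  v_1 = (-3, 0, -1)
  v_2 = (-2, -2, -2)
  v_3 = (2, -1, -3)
Orthogonal basis:
  u_1 = (-3, 0, -1)
  u_2 = (2/5, -2, -6/5)
  u_3 = (9/14, 9/7, -27/14)

Apply the Gram-Schmidt recurrence
  u_1 = v_1
  u_i = v_i − Σ_{j<i} ((v_i · u_j) / (u_j · u_j)) · u_j.

Step by step this gives:
  u_1 = (-3, 0, -1)
  u_2 = (2/5, -2, -6/5)
  u_3 = (9/14, 9/7, -27/14)

Orthogonality check:
  u_2 · u_1 = 0 (should be 0)
  u_3 · u_1 = 0 (should be 0)
  u_3 · u_2 = 0 (should be 0)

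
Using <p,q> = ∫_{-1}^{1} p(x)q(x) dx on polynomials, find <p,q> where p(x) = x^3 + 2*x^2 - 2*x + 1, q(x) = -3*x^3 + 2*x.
<p,q> = -34/105

Expand the product: p(x)·q(x) = -3*x^6 - 6*x^5 + 8*x^4 + x^3 - 4*x^2 + 2*x.
∫_{-1}^{1} of each monomial x^k gives [2/(k+1) if k even, 0 if k odd]. Integrating term-by-term (or equivalently evaluating the antiderivative F(x) = -3*x^7/7 - x^6 + 8*x^5/5 + x^4/4 - 4*x^3/3 + x^2 at the endpoints):
  F(1) − F(−1) = 37/420 − (173/420) = -34/105.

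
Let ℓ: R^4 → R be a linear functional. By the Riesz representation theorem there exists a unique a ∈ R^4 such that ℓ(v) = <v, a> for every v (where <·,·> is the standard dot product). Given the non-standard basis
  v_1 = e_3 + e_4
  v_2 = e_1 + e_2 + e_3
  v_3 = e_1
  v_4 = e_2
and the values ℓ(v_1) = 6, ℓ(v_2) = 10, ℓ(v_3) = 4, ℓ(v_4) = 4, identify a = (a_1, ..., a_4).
a = (4, 4, 2, 4)

Write a = (a_1, ..., a_4) in the standard basis. For each basis vector v_i, ℓ(v_i) = <v_i, a> is a linear equation in the a_j's. Collect the n equations into a matrix system V a = ℓ, where row i of V is v_i (expressed in the standard basis). Since V is invertible (lower-triangular with 1s on the diagonal, up to permutation), solve by back-substitution:
  V =
[[0, 0, 1, 1],
 [1, 1, 1, 0],
 [1, 0, 0, 0],
 [0, 1, 0, 0]]
  V a = (6, 10, 4, 4)
Solving gives a = (4, 4, 2, 4).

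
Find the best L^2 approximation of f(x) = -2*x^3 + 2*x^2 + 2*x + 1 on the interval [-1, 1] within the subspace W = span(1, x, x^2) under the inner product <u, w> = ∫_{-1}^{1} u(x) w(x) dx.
g(x) = 2*x^2 + 4*x/5 + 1

The best approximation g ∈ W is the orthogonal projection of f onto W. Writing g = a_0 + a_1 x + a_2 x^2, the coefficients solve the normal equations G · a = b where
  G_{ij} = <φ_i, φ_j> and b_i = <f, φ_i>, with φ_0 = 1, φ_1 = x, φ_2 = x^2.
G =
  [2, 0, 2/3]
  [0, 2/3, 0]
  [2/3, 0, 2/5],
b = (10/3, 8/15, 22/15).
Solving gives a_0 = 1, a_1 = 4/5, a_2 = 2, so
  g(x) = 2*x^2 + 4*x/5 + 1.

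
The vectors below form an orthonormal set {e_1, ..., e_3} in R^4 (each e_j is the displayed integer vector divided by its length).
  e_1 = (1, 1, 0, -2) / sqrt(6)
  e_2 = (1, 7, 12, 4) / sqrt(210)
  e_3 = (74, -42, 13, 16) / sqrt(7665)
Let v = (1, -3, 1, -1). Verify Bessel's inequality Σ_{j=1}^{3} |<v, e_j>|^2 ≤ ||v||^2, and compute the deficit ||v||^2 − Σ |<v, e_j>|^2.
Σ |<v, e_j>|^2 = 1259/219; ||v||^2 = 12; deficit = 1369/219

Write each e_j = u_j / sqrt(<u_j, u_j>) where u_j is the displayed integer vector. Then <v, e_j> = <v, u_j> / sqrt(<u_j, u_j>), so |<v, e_j>|^2 = <v, u_j>^2 / <u_j, u_j>.
Coefficients: <v, e_1> = 0/sqrt(6), <v, e_2> = -12/sqrt(210), <v, e_3> = 197/sqrt(7665).
Square and sum: Σ |<v, e_j>|^2 = 1259/219.
Compute ||v||^2 = v·v = 12.
Deficit = 12 − 1259/219 = 1369/219 ≥ 0, confirming Bessel's inequality. (The deficit equals ||v − Σ <v,e_j> e_j||^2, the squared distance from v to span{e_j}.)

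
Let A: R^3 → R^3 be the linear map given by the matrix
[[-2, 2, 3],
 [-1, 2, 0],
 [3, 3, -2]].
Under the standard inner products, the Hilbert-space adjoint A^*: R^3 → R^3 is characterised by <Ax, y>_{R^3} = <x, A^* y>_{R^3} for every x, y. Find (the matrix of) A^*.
A^* = A^T =
[[-2, -1, 3],
 [2, 2, 3],
 [3, 0, -2]]

For real matrices with standard dot products, the defining identity <Ax, y> = <x, A^* y> gives (Ax)^T y = x^T (A^*) y, i.e. x^T A^T y = x^T (A^*) y. Since this holds for all x, y, we must have A^* = A^T. Therefore
A^* =
[[-2, -1, 3],
 [2, 2, 3],
 [3, 0, -2]].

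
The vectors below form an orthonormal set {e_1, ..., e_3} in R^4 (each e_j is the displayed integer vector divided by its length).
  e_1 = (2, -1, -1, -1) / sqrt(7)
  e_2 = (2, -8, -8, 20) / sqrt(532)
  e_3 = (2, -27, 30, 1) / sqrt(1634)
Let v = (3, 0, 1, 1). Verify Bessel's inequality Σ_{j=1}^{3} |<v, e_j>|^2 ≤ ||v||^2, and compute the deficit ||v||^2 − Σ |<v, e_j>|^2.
Σ |<v, e_j>|^2 = 321/86; ||v||^2 = 11; deficit = 625/86

Write each e_j = u_j / sqrt(<u_j, u_j>) where u_j is the displayed integer vector. Then <v, e_j> = <v, u_j> / sqrt(<u_j, u_j>), so |<v, e_j>|^2 = <v, u_j>^2 / <u_j, u_j>.
Coefficients: <v, e_1> = 4/sqrt(7), <v, e_2> = 18/sqrt(532), <v, e_3> = 37/sqrt(1634).
Square and sum: Σ |<v, e_j>|^2 = 321/86.
Compute ||v||^2 = v·v = 11.
Deficit = 11 − 321/86 = 625/86 ≥ 0, confirming Bessel's inequality. (The deficit equals ||v − Σ <v,e_j> e_j||^2, the squared distance from v to span{e_j}.)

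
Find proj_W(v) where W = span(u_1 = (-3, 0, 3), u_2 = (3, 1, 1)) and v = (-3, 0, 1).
proj_W(v) = (-26/9, -4/9, 10/9)

Set up U = [u_1 | ... | u_2] ∈ R^(3×2). The projector onto W = col(U) is P = U (U^T U)^(-1) U^T.
Compute U^T U =
  [18, -6]
  [-6, 11],
and U^T v = (12, -8).
Solve U^T U · c = U^T v for the coefficients: c = (14/27, -4/9). The projection is proj_W(v) = U c.
Check: (v - proj_W(v)) · u_1 = 0  (should be 0).
Check: (v - proj_W(v)) · u_2 = 0  (should be 0).
Result: proj_W(v) = (-26/9, -4/9, 10/9).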